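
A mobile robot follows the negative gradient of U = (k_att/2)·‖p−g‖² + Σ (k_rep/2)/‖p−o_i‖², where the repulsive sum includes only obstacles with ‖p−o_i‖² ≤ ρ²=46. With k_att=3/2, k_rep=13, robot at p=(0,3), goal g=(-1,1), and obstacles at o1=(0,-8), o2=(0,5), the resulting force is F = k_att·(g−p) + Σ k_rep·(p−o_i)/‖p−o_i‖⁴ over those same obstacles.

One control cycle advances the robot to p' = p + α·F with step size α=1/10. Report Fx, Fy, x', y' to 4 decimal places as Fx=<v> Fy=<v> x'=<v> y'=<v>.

Fx=-1.5000 Fy=-4.6250 x'=-0.1500 y'=2.5375

F_att = 3/2·(g−p) = 3/2·(-1,-2) = (-1.5000,-3.0000)
o1: d²=121 > ρ²=46 → inactive
o2: d²=4 ≤ ρ²=46; F_rep = 13·(0,-2)/4² = (0.0000,-1.6250)
F = F_att + ΣF_rep = (-1.5000,-4.6250)
p' = p + 1/10·F = (-0.1500,2.5375)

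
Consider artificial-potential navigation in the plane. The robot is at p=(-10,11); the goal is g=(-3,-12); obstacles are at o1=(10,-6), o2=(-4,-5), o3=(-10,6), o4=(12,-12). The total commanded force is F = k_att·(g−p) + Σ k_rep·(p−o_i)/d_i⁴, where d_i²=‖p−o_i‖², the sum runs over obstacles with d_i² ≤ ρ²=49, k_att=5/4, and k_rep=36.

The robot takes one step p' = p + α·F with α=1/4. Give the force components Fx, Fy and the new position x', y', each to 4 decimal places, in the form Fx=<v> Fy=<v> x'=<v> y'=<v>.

F_att = 5/4·(g−p) = 5/4·(7,-23) = (8.7500,-28.7500)
o1: d²=689 > ρ²=49 → inactive
o2: d²=292 > ρ²=49 → inactive
o3: d²=25 ≤ ρ²=49; F_rep = 36·(0,5)/25² = (0.0000,0.2880)
o4: d²=1013 > ρ²=49 → inactive
F = F_att + ΣF_rep = (8.7500,-28.4620)
p' = p + 1/4·F = (-7.8125,3.8845)

Fx=8.7500 Fy=-28.4620 x'=-7.8125 y'=3.8845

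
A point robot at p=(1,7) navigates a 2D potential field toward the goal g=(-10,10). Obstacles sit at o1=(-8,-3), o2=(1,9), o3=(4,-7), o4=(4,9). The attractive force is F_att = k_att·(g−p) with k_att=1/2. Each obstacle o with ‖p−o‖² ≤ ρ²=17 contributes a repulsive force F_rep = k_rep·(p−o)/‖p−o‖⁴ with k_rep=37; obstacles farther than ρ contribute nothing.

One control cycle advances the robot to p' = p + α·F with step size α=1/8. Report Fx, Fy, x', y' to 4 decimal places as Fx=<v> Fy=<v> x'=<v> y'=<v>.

Fx=-6.1568 Fy=-3.5629 x'=0.2304 y'=6.5546

F_att = 1/2·(g−p) = 1/2·(-11,3) = (-5.5000,1.5000)
o1: d²=181 > ρ²=17 → inactive
o2: d²=4 ≤ ρ²=17; F_rep = 37·(0,-2)/4² = (0.0000,-4.6250)
o3: d²=205 > ρ²=17 → inactive
o4: d²=13 ≤ ρ²=17; F_rep = 37·(-3,-2)/13² = (-0.6568,-0.4379)
F = F_att + ΣF_rep = (-6.1568,-3.5629)
p' = p + 1/8·F = (0.2304,6.5546)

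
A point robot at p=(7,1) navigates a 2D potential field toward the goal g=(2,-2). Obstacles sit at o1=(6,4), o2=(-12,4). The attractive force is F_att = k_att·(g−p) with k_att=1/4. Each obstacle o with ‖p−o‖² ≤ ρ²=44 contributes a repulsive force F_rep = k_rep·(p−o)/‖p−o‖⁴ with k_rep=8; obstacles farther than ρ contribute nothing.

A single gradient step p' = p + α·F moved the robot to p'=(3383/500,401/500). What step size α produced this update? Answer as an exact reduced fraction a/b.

F_att = 1/4·(g−p) = 1/4·(-5,-3) = (-1.2500,-0.7500)
o1: d²=10 ≤ ρ²=44; F_rep = 8·(1,-3)/10² = (0.0800,-0.2400)
o2: d²=370 > ρ²=44 → inactive
F = F_att + ΣF_rep = (-1.1700,-0.9900)
Δp = p'−p = (-0.2340,-0.1980); α = Δx/Fx = (-117/500) / (-117/100) = 1/5
check: Δy/Fy = (-99/500) / (-99/100) = 1/5 ✓

α = 1/5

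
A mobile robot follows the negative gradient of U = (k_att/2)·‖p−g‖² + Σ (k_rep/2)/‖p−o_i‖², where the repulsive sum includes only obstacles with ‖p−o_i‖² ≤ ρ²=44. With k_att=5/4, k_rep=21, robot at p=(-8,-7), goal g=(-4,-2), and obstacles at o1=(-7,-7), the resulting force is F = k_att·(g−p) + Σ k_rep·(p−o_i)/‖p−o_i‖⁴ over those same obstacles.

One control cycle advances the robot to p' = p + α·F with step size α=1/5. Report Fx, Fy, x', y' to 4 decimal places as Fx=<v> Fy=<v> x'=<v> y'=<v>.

F_att = 5/4·(g−p) = 5/4·(4,5) = (5.0000,6.2500)
o1: d²=1 ≤ ρ²=44; F_rep = 21·(-1,0)/1² = (-21.0000,0.0000)
F = F_att + ΣF_rep = (-16.0000,6.2500)
p' = p + 1/5·F = (-11.2000,-5.7500)

Fx=-16.0000 Fy=6.2500 x'=-11.2000 y'=-5.7500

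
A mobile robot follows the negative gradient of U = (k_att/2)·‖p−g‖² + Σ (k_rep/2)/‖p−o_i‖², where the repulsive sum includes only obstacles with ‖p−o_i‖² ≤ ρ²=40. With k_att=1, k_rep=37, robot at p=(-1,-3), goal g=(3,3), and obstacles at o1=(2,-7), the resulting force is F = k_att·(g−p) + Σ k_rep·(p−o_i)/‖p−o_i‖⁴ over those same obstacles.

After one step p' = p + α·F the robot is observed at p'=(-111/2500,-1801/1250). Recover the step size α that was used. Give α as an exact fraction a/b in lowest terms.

α = 1/4

F_att = 1·(g−p) = 1·(4,6) = (4.0000,6.0000)
o1: d²=25 ≤ ρ²=40; F_rep = 37·(-3,4)/25² = (-0.1776,0.2368)
F = F_att + ΣF_rep = (3.8224,6.2368)
Δp = p'−p = (0.9556,1.5592); α = Δx/Fx = (2389/2500) / (2389/625) = 1/4
check: Δy/Fy = (1949/1250) / (3898/625) = 1/4 ✓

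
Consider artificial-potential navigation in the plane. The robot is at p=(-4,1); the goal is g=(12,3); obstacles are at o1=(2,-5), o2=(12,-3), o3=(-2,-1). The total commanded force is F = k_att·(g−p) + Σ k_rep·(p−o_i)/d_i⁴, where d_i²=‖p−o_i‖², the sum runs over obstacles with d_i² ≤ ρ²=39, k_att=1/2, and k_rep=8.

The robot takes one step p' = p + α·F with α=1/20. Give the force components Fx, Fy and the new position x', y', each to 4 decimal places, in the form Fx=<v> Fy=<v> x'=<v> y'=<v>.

Fx=7.7500 Fy=1.2500 x'=-3.6125 y'=1.0625

F_att = 1/2·(g−p) = 1/2·(16,2) = (8.0000,1.0000)
o1: d²=72 > ρ²=39 → inactive
o2: d²=272 > ρ²=39 → inactive
o3: d²=8 ≤ ρ²=39; F_rep = 8·(-2,2)/8² = (-0.2500,0.2500)
F = F_att + ΣF_rep = (7.7500,1.2500)
p' = p + 1/20·F = (-3.6125,1.0625)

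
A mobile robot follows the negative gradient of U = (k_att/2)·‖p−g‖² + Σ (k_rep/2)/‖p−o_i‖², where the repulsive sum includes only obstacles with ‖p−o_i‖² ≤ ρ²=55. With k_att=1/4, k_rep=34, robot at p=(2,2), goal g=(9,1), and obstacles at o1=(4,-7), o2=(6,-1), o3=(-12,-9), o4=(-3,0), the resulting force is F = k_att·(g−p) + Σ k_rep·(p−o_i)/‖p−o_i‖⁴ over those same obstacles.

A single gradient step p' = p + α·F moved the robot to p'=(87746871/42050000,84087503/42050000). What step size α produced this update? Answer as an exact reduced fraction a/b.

α = 1/20

F_att = 1/4·(g−p) = 1/4·(7,-1) = (1.7500,-0.2500)
o1: d²=85 > ρ²=55 → inactive
o2: d²=25 ≤ ρ²=55; F_rep = 34·(-4,3)/25² = (-0.2176,0.1632)
o3: d²=317 > ρ²=55 → inactive
o4: d²=29 ≤ ρ²=55; F_rep = 34·(5,2)/29² = (0.2021,0.0809)
F = F_att + ΣF_rep = (1.7345,-0.0059)
Δp = p'−p = (0.0867,-0.0003); α = Δx/Fx = (3646871/42050000) / (3646871/2102500) = 1/20
check: Δy/Fy = (-12497/42050000) / (-12497/2102500) = 1/20 ✓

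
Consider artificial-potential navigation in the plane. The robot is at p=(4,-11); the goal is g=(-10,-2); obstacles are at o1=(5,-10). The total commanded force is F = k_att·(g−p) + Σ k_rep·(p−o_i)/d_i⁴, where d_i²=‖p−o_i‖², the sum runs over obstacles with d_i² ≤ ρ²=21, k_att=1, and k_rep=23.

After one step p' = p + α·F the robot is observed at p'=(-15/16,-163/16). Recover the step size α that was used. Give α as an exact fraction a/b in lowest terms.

F_att = 1·(g−p) = 1·(-14,9) = (-14.0000,9.0000)
o1: d²=2 ≤ ρ²=21; F_rep = 23·(-1,-1)/2² = (-5.7500,-5.7500)
F = F_att + ΣF_rep = (-19.7500,3.2500)
Δp = p'−p = (-4.9375,0.8125); α = Δx/Fx = (-79/16) / (-79/4) = 1/4
check: Δy/Fy = (13/16) / (13/4) = 1/4 ✓

α = 1/4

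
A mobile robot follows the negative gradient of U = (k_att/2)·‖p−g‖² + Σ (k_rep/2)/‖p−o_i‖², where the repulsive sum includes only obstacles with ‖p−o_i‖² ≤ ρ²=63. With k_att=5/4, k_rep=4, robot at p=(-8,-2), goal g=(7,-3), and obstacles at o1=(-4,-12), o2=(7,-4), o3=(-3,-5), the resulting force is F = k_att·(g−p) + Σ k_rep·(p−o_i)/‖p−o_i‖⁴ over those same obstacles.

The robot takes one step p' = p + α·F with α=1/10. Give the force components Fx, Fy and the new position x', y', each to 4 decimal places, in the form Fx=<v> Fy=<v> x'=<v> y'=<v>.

Fx=18.7327 Fy=-1.2396 x'=-6.1267 y'=-2.1240

F_att = 5/4·(g−p) = 5/4·(15,-1) = (18.7500,-1.2500)
o1: d²=116 > ρ²=63 → inactive
o2: d²=229 > ρ²=63 → inactive
o3: d²=34 ≤ ρ²=63; F_rep = 4·(-5,3)/34² = (-0.0173,0.0104)
F = F_att + ΣF_rep = (18.7327,-1.2396)
p' = p + 1/10·F = (-6.1267,-2.1240)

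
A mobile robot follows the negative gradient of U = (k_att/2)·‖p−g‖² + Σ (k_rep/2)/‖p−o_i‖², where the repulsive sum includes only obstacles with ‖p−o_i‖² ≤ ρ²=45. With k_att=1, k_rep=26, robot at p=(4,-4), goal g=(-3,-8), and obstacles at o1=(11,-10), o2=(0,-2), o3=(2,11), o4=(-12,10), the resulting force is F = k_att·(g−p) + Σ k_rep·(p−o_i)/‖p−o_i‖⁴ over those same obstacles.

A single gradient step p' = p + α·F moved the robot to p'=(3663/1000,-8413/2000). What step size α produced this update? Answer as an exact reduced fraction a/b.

α = 1/20

F_att = 1·(g−p) = 1·(-7,-4) = (-7.0000,-4.0000)
o1: d²=85 > ρ²=45 → inactive
o2: d²=20 ≤ ρ²=45; F_rep = 26·(4,-2)/20² = (0.2600,-0.1300)
o3: d²=229 > ρ²=45 → inactive
o4: d²=452 > ρ²=45 → inactive
F = F_att + ΣF_rep = (-6.7400,-4.1300)
Δp = p'−p = (-0.3370,-0.2065); α = Δx/Fx = (-337/1000) / (-337/50) = 1/20
check: Δy/Fy = (-413/2000) / (-413/100) = 1/20 ✓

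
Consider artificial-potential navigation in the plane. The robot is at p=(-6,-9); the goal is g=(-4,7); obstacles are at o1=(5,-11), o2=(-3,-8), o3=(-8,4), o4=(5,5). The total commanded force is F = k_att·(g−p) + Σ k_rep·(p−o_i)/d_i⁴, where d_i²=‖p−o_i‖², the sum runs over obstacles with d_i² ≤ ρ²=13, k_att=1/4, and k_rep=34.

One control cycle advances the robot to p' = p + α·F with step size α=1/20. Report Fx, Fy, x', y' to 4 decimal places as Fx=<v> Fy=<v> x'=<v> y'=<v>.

Fx=-0.5200 Fy=3.6600 x'=-6.0260 y'=-8.8170

F_att = 1/4·(g−p) = 1/4·(2,16) = (0.5000,4.0000)
o1: d²=125 > ρ²=13 → inactive
o2: d²=10 ≤ ρ²=13; F_rep = 34·(-3,-1)/10² = (-1.0200,-0.3400)
o3: d²=173 > ρ²=13 → inactive
o4: d²=317 > ρ²=13 → inactive
F = F_att + ΣF_rep = (-0.5200,3.6600)
p' = p + 1/20·F = (-6.0260,-8.8170)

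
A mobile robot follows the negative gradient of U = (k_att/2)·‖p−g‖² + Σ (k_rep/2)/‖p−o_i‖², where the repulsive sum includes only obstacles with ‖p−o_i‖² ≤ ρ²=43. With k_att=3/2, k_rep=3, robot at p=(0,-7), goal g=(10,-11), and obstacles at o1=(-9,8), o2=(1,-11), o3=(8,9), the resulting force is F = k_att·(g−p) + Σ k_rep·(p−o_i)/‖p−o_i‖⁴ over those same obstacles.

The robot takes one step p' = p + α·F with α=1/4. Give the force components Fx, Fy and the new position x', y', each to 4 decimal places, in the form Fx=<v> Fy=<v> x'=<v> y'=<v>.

F_att = 3/2·(g−p) = 3/2·(10,-4) = (15.0000,-6.0000)
o1: d²=306 > ρ²=43 → inactive
o2: d²=17 ≤ ρ²=43; F_rep = 3·(-1,4)/17² = (-0.0104,0.0415)
o3: d²=320 > ρ²=43 → inactive
F = F_att + ΣF_rep = (14.9896,-5.9585)
p' = p + 1/4·F = (3.7474,-8.4896)

Fx=14.9896 Fy=-5.9585 x'=3.7474 y'=-8.4896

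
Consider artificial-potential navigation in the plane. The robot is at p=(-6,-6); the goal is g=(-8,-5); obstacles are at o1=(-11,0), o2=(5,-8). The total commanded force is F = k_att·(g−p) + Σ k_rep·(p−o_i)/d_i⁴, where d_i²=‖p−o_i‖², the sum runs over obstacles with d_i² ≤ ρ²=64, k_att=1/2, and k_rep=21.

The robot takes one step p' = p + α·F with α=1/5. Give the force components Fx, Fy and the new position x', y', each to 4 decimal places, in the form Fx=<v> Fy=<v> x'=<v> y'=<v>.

Fx=-0.9718 Fy=0.4661 x'=-6.1944 y'=-5.9068

F_att = 1/2·(g−p) = 1/2·(-2,1) = (-1.0000,0.5000)
o1: d²=61 ≤ ρ²=64; F_rep = 21·(5,-6)/61² = (0.0282,-0.0339)
o2: d²=125 > ρ²=64 → inactive
F = F_att + ΣF_rep = (-0.9718,0.4661)
p' = p + 1/5·F = (-6.1944,-5.9068)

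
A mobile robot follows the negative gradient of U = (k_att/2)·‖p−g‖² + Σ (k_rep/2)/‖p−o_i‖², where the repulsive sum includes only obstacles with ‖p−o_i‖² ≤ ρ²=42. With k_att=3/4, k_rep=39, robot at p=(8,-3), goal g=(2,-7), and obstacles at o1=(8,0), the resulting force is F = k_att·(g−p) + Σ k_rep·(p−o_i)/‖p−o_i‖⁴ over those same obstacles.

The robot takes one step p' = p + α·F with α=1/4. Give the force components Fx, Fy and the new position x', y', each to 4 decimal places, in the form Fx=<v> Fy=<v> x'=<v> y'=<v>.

F_att = 3/4·(g−p) = 3/4·(-6,-4) = (-4.5000,-3.0000)
o1: d²=9 ≤ ρ²=42; F_rep = 39·(0,-3)/9² = (0.0000,-1.4444)
F = F_att + ΣF_rep = (-4.5000,-4.4444)
p' = p + 1/4·F = (6.8750,-4.1111)

Fx=-4.5000 Fy=-4.4444 x'=6.8750 y'=-4.1111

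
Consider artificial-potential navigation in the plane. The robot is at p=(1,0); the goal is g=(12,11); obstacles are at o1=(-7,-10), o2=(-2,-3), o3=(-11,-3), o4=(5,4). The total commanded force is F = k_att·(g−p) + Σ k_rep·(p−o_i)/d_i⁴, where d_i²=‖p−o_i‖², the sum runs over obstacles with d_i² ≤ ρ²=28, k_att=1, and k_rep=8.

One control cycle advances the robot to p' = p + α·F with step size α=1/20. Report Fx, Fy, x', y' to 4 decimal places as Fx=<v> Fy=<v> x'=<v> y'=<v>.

F_att = 1·(g−p) = 1·(11,11) = (11.0000,11.0000)
o1: d²=164 > ρ²=28 → inactive
o2: d²=18 ≤ ρ²=28; F_rep = 8·(3,3)/18² = (0.0741,0.0741)
o3: d²=153 > ρ²=28 → inactive
o4: d²=32 > ρ²=28 → inactive
F = F_att + ΣF_rep = (11.0741,11.0741)
p' = p + 1/20·F = (1.5537,0.5537)

Fx=11.0741 Fy=11.0741 x'=1.5537 y'=0.5537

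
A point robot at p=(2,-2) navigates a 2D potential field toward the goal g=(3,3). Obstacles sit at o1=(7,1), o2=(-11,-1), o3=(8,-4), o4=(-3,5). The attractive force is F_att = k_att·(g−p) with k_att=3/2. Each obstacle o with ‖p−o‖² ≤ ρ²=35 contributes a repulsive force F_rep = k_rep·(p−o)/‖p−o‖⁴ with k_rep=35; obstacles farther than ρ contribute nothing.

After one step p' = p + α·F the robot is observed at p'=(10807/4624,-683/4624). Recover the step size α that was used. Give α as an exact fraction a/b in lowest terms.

F_att = 3/2·(g−p) = 3/2·(1,5) = (1.5000,7.5000)
o1: d²=34 ≤ ρ²=35; F_rep = 35·(-5,-3)/34² = (-0.1514,-0.0908)
o2: d²=170 > ρ²=35 → inactive
o3: d²=40 > ρ²=35 → inactive
o4: d²=74 > ρ²=35 → inactive
F = F_att + ΣF_rep = (1.3486,7.4092)
Δp = p'−p = (0.3372,1.8523); α = Δx/Fx = (1559/4624) / (1559/1156) = 1/4
check: Δy/Fy = (8565/4624) / (8565/1156) = 1/4 ✓

α = 1/4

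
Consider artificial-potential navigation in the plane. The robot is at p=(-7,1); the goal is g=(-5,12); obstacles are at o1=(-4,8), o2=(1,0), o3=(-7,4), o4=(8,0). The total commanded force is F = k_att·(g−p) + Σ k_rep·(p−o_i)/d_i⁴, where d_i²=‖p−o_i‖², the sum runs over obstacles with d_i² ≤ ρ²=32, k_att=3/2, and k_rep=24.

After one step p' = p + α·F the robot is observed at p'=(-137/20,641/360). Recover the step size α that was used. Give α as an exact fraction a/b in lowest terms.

F_att = 3/2·(g−p) = 3/2·(2,11) = (3.0000,16.5000)
o1: d²=58 > ρ²=32 → inactive
o2: d²=65 > ρ²=32 → inactive
o3: d²=9 ≤ ρ²=32; F_rep = 24·(0,-3)/9² = (0.0000,-0.8889)
o4: d²=226 > ρ²=32 → inactive
F = F_att + ΣF_rep = (3.0000,15.6111)
Δp = p'−p = (0.1500,0.7806); α = Δx/Fx = (3/20) / (3) = 1/20
check: Δy/Fy = (281/360) / (281/18) = 1/20 ✓

α = 1/20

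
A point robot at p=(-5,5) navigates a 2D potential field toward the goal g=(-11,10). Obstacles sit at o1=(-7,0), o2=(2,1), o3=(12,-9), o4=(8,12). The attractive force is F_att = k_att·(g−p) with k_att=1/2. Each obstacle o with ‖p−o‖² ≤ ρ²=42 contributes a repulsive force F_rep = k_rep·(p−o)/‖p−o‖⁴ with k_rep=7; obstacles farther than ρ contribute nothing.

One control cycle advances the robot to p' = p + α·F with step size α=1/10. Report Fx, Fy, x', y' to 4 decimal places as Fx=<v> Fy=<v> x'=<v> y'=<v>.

F_att = 1/2·(g−p) = 1/2·(-6,5) = (-3.0000,2.5000)
o1: d²=29 ≤ ρ²=42; F_rep = 7·(2,5)/29² = (0.0166,0.0416)
o2: d²=65 > ρ²=42 → inactive
o3: d²=485 > ρ²=42 → inactive
o4: d²=218 > ρ²=42 → inactive
F = F_att + ΣF_rep = (-2.9834,2.5416)
p' = p + 1/10·F = (-5.2983,5.2542)

Fx=-2.9834 Fy=2.5416 x'=-5.2983 y'=5.2542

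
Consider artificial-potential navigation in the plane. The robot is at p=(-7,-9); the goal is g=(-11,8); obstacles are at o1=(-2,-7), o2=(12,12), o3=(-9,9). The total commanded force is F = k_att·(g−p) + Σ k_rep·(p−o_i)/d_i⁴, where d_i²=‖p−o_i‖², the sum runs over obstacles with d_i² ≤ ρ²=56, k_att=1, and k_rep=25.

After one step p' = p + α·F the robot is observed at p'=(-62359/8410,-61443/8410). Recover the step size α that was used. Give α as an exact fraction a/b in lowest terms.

F_att = 1·(g−p) = 1·(-4,17) = (-4.0000,17.0000)
o1: d²=29 ≤ ρ²=56; F_rep = 25·(-5,-2)/29² = (-0.1486,-0.0595)
o2: d²=802 > ρ²=56 → inactive
o3: d²=328 > ρ²=56 → inactive
F = F_att + ΣF_rep = (-4.1486,16.9405)
Δp = p'−p = (-0.4149,1.6941); α = Δx/Fx = (-3489/8410) / (-3489/841) = 1/10
check: Δy/Fy = (14247/8410) / (14247/841) = 1/10 ✓

α = 1/10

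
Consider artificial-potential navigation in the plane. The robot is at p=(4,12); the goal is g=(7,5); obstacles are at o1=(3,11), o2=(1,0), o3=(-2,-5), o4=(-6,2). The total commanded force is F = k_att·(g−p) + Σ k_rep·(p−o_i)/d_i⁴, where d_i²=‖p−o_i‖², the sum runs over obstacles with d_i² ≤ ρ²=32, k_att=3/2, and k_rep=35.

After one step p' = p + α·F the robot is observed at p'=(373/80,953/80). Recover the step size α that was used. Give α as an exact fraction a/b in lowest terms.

α = 1/20

F_att = 3/2·(g−p) = 3/2·(3,-7) = (4.5000,-10.5000)
o1: d²=2 ≤ ρ²=32; F_rep = 35·(1,1)/2² = (8.7500,8.7500)
o2: d²=153 > ρ²=32 → inactive
o3: d²=325 > ρ²=32 → inactive
o4: d²=200 > ρ²=32 → inactive
F = F_att + ΣF_rep = (13.2500,-1.7500)
Δp = p'−p = (0.6625,-0.0875); α = Δx/Fx = (53/80) / (53/4) = 1/20
check: Δy/Fy = (-7/80) / (-7/4) = 1/20 ✓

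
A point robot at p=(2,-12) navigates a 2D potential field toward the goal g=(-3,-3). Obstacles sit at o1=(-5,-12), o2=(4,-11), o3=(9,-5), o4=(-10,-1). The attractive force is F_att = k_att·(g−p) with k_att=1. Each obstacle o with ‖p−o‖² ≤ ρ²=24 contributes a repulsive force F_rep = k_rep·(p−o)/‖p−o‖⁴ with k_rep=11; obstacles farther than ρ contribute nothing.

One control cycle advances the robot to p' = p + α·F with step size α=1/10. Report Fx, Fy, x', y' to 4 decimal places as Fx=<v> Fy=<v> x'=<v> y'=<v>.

Fx=-5.8800 Fy=8.5600 x'=1.4120 y'=-11.1440

F_att = 1·(g−p) = 1·(-5,9) = (-5.0000,9.0000)
o1: d²=49 > ρ²=24 → inactive
o2: d²=5 ≤ ρ²=24; F_rep = 11·(-2,-1)/5² = (-0.8800,-0.4400)
o3: d²=98 > ρ²=24 → inactive
o4: d²=265 > ρ²=24 → inactive
F = F_att + ΣF_rep = (-5.8800,8.5600)
p' = p + 1/10·F = (1.4120,-11.1440)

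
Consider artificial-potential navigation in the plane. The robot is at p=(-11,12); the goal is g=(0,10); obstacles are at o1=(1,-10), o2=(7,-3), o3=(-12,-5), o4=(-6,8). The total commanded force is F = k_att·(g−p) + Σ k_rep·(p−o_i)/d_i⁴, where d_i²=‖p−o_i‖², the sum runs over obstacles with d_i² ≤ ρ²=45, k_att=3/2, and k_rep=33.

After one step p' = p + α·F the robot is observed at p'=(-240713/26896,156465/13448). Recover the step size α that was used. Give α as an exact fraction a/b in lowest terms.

α = 1/8

F_att = 3/2·(g−p) = 3/2·(11,-2) = (16.5000,-3.0000)
o1: d²=628 > ρ²=45 → inactive
o2: d²=549 > ρ²=45 → inactive
o3: d²=290 > ρ²=45 → inactive
o4: d²=41 ≤ ρ²=45; F_rep = 33·(-5,4)/41² = (-0.0982,0.0785)
F = F_att + ΣF_rep = (16.4018,-2.9215)
Δp = p'−p = (2.0502,-0.3652); α = Δx/Fx = (55143/26896) / (55143/3362) = 1/8
check: Δy/Fy = (-4911/13448) / (-4911/1681) = 1/8 ✓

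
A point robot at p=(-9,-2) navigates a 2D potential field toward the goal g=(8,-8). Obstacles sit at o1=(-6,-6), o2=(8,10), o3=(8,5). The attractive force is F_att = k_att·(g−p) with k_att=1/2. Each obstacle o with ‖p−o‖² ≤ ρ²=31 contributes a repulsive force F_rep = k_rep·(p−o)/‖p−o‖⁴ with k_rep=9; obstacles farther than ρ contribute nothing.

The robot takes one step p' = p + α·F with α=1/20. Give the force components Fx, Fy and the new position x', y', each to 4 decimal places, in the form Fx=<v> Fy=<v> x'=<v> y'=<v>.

F_att = 1/2·(g−p) = 1/2·(17,-6) = (8.5000,-3.0000)
o1: d²=25 ≤ ρ²=31; F_rep = 9·(-3,4)/25² = (-0.0432,0.0576)
o2: d²=433 > ρ²=31 → inactive
o3: d²=338 > ρ²=31 → inactive
F = F_att + ΣF_rep = (8.4568,-2.9424)
p' = p + 1/20·F = (-8.5772,-2.1471)

Fx=8.4568 Fy=-2.9424 x'=-8.5772 y'=-2.1471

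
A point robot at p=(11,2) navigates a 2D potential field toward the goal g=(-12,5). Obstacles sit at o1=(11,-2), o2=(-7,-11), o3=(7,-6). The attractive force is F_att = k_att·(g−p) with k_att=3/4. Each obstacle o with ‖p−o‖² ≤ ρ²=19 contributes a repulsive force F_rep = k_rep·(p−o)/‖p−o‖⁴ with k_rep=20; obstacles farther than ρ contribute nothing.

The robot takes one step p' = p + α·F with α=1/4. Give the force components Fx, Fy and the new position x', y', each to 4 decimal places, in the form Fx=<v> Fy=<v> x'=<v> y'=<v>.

F_att = 3/4·(g−p) = 3/4·(-23,3) = (-17.2500,2.2500)
o1: d²=16 ≤ ρ²=19; F_rep = 20·(0,4)/16² = (0.0000,0.3125)
o2: d²=493 > ρ²=19 → inactive
o3: d²=80 > ρ²=19 → inactive
F = F_att + ΣF_rep = (-17.2500,2.5625)
p' = p + 1/4·F = (6.6875,2.6406)

Fx=-17.2500 Fy=2.5625 x'=6.6875 y'=2.6406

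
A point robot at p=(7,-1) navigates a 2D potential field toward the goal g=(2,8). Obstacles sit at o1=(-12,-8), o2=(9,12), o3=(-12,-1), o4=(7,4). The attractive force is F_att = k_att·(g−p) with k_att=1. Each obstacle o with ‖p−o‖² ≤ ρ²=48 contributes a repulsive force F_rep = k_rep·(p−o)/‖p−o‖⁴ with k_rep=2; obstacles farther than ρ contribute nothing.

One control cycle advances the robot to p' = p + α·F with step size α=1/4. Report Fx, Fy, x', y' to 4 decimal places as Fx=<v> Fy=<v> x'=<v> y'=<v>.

Fx=-5.0000 Fy=8.9840 x'=5.7500 y'=1.2460

F_att = 1·(g−p) = 1·(-5,9) = (-5.0000,9.0000)
o1: d²=410 > ρ²=48 → inactive
o2: d²=173 > ρ²=48 → inactive
o3: d²=361 > ρ²=48 → inactive
o4: d²=25 ≤ ρ²=48; F_rep = 2·(0,-5)/25² = (0.0000,-0.0160)
F = F_att + ΣF_rep = (-5.0000,8.9840)
p' = p + 1/4·F = (5.7500,1.2460)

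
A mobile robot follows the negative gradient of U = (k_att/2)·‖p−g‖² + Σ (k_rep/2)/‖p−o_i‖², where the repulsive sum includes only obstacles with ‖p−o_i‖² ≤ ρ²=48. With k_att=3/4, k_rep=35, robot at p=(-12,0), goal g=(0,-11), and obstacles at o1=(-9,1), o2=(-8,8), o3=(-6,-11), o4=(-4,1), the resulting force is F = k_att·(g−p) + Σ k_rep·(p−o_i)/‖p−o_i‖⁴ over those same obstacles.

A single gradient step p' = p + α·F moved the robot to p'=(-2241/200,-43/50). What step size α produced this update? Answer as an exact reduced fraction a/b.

α = 1/10

F_att = 3/4·(g−p) = 3/4·(12,-11) = (9.0000,-8.2500)
o1: d²=10 ≤ ρ²=48; F_rep = 35·(-3,-1)/10² = (-1.0500,-0.3500)
o2: d²=80 > ρ²=48 → inactive
o3: d²=157 > ρ²=48 → inactive
o4: d²=65 > ρ²=48 → inactive
F = F_att + ΣF_rep = (7.9500,-8.6000)
Δp = p'−p = (0.7950,-0.8600); α = Δx/Fx = (159/200) / (159/20) = 1/10
check: Δy/Fy = (-43/50) / (-43/5) = 1/10 ✓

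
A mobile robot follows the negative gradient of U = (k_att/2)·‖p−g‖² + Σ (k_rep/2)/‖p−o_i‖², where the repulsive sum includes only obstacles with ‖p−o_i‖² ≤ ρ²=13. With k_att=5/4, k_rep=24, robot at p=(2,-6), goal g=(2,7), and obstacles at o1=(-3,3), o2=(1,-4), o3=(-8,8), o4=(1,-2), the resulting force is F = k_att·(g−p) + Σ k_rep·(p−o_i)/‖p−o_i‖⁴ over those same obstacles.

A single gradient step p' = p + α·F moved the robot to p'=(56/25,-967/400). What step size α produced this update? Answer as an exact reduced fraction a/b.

F_att = 5/4·(g−p) = 5/4·(0,13) = (0.0000,16.2500)
o1: d²=106 > ρ²=13 → inactive
o2: d²=5 ≤ ρ²=13; F_rep = 24·(1,-2)/5² = (0.9600,-1.9200)
o3: d²=296 > ρ²=13 → inactive
o4: d²=17 > ρ²=13 → inactive
F = F_att + ΣF_rep = (0.9600,14.3300)
Δp = p'−p = (0.2400,3.5825); α = Δx/Fx = (6/25) / (24/25) = 1/4
check: Δy/Fy = (1433/400) / (1433/100) = 1/4 ✓

α = 1/4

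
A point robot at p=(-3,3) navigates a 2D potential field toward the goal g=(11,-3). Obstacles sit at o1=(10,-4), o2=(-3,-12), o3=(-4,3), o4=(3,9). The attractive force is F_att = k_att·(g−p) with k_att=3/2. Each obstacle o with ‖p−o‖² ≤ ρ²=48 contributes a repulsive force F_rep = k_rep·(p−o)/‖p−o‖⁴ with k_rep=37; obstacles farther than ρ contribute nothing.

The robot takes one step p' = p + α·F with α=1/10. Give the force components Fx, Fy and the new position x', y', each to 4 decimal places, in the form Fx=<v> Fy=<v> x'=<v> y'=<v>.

Fx=58.0000 Fy=-9.0000 x'=2.8000 y'=2.1000

F_att = 3/2·(g−p) = 3/2·(14,-6) = (21.0000,-9.0000)
o1: d²=218 > ρ²=48 → inactive
o2: d²=225 > ρ²=48 → inactive
o3: d²=1 ≤ ρ²=48; F_rep = 37·(1,0)/1² = (37.0000,0.0000)
o4: d²=72 > ρ²=48 → inactive
F = F_att + ΣF_rep = (58.0000,-9.0000)
p' = p + 1/10·F = (2.8000,2.1000)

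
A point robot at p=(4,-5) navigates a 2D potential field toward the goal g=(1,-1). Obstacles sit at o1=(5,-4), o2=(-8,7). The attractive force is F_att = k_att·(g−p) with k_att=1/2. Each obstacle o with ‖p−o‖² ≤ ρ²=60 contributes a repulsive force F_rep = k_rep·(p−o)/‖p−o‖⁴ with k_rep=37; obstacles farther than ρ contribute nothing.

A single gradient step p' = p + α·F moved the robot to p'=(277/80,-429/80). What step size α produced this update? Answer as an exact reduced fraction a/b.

F_att = 1/2·(g−p) = 1/2·(-3,4) = (-1.5000,2.0000)
o1: d²=2 ≤ ρ²=60; F_rep = 37·(-1,-1)/2² = (-9.2500,-9.2500)
o2: d²=288 > ρ²=60 → inactive
F = F_att + ΣF_rep = (-10.7500,-7.2500)
Δp = p'−p = (-0.5375,-0.3625); α = Δx/Fx = (-43/80) / (-43/4) = 1/20
check: Δy/Fy = (-29/80) / (-29/4) = 1/20 ✓

α = 1/20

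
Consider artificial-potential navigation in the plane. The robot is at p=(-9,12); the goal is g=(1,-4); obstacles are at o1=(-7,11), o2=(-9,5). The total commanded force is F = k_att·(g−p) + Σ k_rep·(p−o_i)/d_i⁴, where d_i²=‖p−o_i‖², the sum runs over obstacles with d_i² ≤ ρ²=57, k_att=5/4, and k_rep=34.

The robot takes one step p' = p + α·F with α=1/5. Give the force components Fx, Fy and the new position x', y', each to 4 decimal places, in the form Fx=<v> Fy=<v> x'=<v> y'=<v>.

Fx=9.7800 Fy=-18.5409 x'=-7.0440 y'=8.2918

F_att = 5/4·(g−p) = 5/4·(10,-16) = (12.5000,-20.0000)
o1: d²=5 ≤ ρ²=57; F_rep = 34·(-2,1)/5² = (-2.7200,1.3600)
o2: d²=49 ≤ ρ²=57; F_rep = 34·(0,7)/49² = (0.0000,0.0991)
F = F_att + ΣF_rep = (9.7800,-18.5409)
p' = p + 1/5·F = (-7.0440,8.2918)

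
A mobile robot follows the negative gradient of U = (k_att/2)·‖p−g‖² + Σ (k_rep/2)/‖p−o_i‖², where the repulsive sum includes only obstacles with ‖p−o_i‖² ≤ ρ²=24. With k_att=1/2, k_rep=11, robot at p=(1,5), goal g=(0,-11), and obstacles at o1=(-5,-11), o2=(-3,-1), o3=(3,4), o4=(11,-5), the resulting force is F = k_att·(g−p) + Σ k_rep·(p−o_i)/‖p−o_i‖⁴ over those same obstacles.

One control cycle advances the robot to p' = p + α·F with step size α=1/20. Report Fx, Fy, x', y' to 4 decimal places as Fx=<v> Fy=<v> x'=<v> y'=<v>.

F_att = 1/2·(g−p) = 1/2·(-1,-16) = (-0.5000,-8.0000)
o1: d²=292 > ρ²=24 → inactive
o2: d²=52 > ρ²=24 → inactive
o3: d²=5 ≤ ρ²=24; F_rep = 11·(-2,1)/5² = (-0.8800,0.4400)
o4: d²=200 > ρ²=24 → inactive
F = F_att + ΣF_rep = (-1.3800,-7.5600)
p' = p + 1/20·F = (0.9310,4.6220)

Fx=-1.3800 Fy=-7.5600 x'=0.9310 y'=4.6220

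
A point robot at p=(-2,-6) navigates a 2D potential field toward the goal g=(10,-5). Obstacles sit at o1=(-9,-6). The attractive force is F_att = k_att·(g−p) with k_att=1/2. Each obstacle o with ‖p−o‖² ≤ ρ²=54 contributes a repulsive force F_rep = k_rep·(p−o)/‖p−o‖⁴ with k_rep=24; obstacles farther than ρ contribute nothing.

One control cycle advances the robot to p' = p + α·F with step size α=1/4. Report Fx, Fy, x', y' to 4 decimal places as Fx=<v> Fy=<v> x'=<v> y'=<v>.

Fx=6.0700 Fy=0.5000 x'=-0.4825 y'=-5.8750

F_att = 1/2·(g−p) = 1/2·(12,1) = (6.0000,0.5000)
o1: d²=49 ≤ ρ²=54; F_rep = 24·(7,0)/49² = (0.0700,0.0000)
F = F_att + ΣF_rep = (6.0700,0.5000)
p' = p + 1/4·F = (-0.4825,-5.8750)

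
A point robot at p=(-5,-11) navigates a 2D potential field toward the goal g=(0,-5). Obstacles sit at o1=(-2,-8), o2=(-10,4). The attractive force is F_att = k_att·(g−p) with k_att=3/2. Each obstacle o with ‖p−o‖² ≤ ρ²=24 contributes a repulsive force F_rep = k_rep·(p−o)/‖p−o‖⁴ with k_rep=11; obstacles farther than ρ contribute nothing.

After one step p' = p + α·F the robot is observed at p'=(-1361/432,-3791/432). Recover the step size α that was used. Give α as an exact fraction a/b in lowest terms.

F_att = 3/2·(g−p) = 3/2·(5,6) = (7.5000,9.0000)
o1: d²=18 ≤ ρ²=24; F_rep = 11·(-3,-3)/18² = (-0.1019,-0.1019)
o2: d²=250 > ρ²=24 → inactive
F = F_att + ΣF_rep = (7.3981,8.8981)
Δp = p'−p = (1.8495,2.2245); α = Δx/Fx = (799/432) / (799/108) = 1/4
check: Δy/Fy = (961/432) / (961/108) = 1/4 ✓

α = 1/4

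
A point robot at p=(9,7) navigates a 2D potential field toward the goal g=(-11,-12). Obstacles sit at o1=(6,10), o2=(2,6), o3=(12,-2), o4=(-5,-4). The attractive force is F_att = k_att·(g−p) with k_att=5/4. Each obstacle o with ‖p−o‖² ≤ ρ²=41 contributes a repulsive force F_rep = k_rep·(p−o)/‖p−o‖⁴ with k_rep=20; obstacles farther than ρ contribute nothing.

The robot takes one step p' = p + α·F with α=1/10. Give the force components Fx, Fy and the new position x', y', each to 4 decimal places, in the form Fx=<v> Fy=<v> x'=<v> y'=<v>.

F_att = 5/4·(g−p) = 5/4·(-20,-19) = (-25.0000,-23.7500)
o1: d²=18 ≤ ρ²=41; F_rep = 20·(3,-3)/18² = (0.1852,-0.1852)
o2: d²=50 > ρ²=41 → inactive
o3: d²=90 > ρ²=41 → inactive
o4: d²=317 > ρ²=41 → inactive
F = F_att + ΣF_rep = (-24.8148,-23.9352)
p' = p + 1/10·F = (6.5185,4.6065)

Fx=-24.8148 Fy=-23.9352 x'=6.5185 y'=4.6065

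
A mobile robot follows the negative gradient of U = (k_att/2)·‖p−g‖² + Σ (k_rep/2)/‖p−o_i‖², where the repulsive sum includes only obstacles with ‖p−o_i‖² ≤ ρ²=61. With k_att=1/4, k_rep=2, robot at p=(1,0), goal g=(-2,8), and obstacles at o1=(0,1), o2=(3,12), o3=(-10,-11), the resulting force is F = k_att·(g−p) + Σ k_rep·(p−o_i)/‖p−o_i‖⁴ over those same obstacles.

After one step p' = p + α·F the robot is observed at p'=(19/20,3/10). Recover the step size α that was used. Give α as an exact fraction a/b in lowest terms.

F_att = 1/4·(g−p) = 1/4·(-3,8) = (-0.7500,2.0000)
o1: d²=2 ≤ ρ²=61; F_rep = 2·(1,-1)/2² = (0.5000,-0.5000)
o2: d²=148 > ρ²=61 → inactive
o3: d²=242 > ρ²=61 → inactive
F = F_att + ΣF_rep = (-0.2500,1.5000)
Δp = p'−p = (-0.0500,0.3000); α = Δx/Fx = (-1/20) / (-1/4) = 1/5
check: Δy/Fy = (3/10) / (3/2) = 1/5 ✓

α = 1/5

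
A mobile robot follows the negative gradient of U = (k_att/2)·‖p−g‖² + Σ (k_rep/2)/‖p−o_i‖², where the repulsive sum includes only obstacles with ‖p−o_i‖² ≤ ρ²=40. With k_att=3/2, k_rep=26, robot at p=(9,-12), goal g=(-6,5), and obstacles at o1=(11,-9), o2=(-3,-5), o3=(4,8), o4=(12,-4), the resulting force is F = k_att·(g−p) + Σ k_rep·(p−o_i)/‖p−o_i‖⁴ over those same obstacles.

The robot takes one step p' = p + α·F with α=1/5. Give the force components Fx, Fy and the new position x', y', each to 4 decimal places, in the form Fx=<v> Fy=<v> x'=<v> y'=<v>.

Fx=-22.8077 Fy=25.0385 x'=4.4385 y'=-6.9923

F_att = 3/2·(g−p) = 3/2·(-15,17) = (-22.5000,25.5000)
o1: d²=13 ≤ ρ²=40; F_rep = 26·(-2,-3)/13² = (-0.3077,-0.4615)
o2: d²=193 > ρ²=40 → inactive
o3: d²=425 > ρ²=40 → inactive
o4: d²=73 > ρ²=40 → inactive
F = F_att + ΣF_rep = (-22.8077,25.0385)
p' = p + 1/5·F = (4.4385,-6.9923)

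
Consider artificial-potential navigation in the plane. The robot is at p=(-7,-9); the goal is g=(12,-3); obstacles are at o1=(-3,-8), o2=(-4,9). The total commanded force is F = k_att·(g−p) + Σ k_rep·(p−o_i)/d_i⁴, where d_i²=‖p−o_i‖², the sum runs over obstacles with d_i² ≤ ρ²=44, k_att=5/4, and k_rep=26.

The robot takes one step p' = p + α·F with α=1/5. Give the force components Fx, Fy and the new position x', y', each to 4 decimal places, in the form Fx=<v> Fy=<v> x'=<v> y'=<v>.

Fx=23.3901 Fy=7.4100 x'=-2.3220 y'=-7.5180

F_att = 5/4·(g−p) = 5/4·(19,6) = (23.7500,7.5000)
o1: d²=17 ≤ ρ²=44; F_rep = 26·(-4,-1)/17² = (-0.3599,-0.0900)
o2: d²=333 > ρ²=44 → inactive
F = F_att + ΣF_rep = (23.3901,7.4100)
p' = p + 1/5·F = (-2.3220,-7.5180)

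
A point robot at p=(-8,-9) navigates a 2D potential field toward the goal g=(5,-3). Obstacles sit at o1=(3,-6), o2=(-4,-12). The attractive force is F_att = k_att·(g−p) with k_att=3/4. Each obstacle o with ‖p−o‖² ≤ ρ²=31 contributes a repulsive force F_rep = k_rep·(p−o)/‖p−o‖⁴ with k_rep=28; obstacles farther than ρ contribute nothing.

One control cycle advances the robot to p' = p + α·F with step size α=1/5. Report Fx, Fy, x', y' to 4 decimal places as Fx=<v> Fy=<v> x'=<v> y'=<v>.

F_att = 3/4·(g−p) = 3/4·(13,6) = (9.7500,4.5000)
o1: d²=130 > ρ²=31 → inactive
o2: d²=25 ≤ ρ²=31; F_rep = 28·(-4,3)/25² = (-0.1792,0.1344)
F = F_att + ΣF_rep = (9.5708,4.6344)
p' = p + 1/5·F = (-6.0858,-8.0731)

Fx=9.5708 Fy=4.6344 x'=-6.0858 y'=-8.0731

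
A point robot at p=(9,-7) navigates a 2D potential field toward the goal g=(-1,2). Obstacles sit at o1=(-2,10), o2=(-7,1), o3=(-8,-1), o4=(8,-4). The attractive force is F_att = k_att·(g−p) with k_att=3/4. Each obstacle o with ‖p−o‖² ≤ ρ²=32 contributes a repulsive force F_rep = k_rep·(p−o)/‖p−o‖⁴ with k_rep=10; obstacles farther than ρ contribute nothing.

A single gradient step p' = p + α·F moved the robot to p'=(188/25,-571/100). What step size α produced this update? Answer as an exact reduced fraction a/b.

F_att = 3/4·(g−p) = 3/4·(-10,9) = (-7.5000,6.7500)
o1: d²=410 > ρ²=32 → inactive
o2: d²=320 > ρ²=32 → inactive
o3: d²=325 > ρ²=32 → inactive
o4: d²=10 ≤ ρ²=32; F_rep = 10·(1,-3)/10² = (0.1000,-0.3000)
F = F_att + ΣF_rep = (-7.4000,6.4500)
Δp = p'−p = (-1.4800,1.2900); α = Δx/Fx = (-37/25) / (-37/5) = 1/5
check: Δy/Fy = (129/100) / (129/20) = 1/5 ✓

α = 1/5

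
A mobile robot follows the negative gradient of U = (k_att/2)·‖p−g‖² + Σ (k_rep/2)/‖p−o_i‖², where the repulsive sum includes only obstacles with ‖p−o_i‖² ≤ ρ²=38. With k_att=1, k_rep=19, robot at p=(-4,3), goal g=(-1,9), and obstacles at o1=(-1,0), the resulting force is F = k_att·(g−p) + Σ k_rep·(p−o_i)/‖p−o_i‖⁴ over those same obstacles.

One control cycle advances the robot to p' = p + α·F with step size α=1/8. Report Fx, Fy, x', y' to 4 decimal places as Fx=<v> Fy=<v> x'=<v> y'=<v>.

Fx=2.8241 Fy=6.1759 x'=-3.6470 y'=3.7720

F_att = 1·(g−p) = 1·(3,6) = (3.0000,6.0000)
o1: d²=18 ≤ ρ²=38; F_rep = 19·(-3,3)/18² = (-0.1759,0.1759)
F = F_att + ΣF_rep = (2.8241,6.1759)
p' = p + 1/8·F = (-3.6470,3.7720)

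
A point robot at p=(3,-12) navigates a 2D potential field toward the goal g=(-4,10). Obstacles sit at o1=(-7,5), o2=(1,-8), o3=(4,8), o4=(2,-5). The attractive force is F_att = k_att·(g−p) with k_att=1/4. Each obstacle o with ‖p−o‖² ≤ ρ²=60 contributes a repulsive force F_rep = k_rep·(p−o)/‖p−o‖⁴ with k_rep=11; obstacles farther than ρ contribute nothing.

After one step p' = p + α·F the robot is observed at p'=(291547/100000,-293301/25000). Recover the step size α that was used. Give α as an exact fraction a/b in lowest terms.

α = 1/20

F_att = 1/4·(g−p) = 1/4·(-7,22) = (-1.7500,5.5000)
o1: d²=389 > ρ²=60 → inactive
o2: d²=20 ≤ ρ²=60; F_rep = 11·(2,-4)/20² = (0.0550,-0.1100)
o3: d²=401 > ρ²=60 → inactive
o4: d²=50 ≤ ρ²=60; F_rep = 11·(1,-7)/50² = (0.0044,-0.0308)
F = F_att + ΣF_rep = (-1.6906,5.3592)
Δp = p'−p = (-0.0845,0.2680); α = Δx/Fx = (-8453/100000) / (-8453/5000) = 1/20
check: Δy/Fy = (6699/25000) / (6699/1250) = 1/20 ✓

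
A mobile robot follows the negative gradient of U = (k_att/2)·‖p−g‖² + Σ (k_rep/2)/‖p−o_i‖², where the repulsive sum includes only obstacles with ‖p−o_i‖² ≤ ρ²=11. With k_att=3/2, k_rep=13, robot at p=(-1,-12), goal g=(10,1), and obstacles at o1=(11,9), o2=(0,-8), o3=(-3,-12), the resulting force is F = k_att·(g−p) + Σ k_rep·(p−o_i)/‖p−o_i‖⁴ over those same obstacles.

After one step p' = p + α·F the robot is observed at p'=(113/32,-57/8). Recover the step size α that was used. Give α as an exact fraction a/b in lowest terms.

F_att = 3/2·(g−p) = 3/2·(11,13) = (16.5000,19.5000)
o1: d²=585 > ρ²=11 → inactive
o2: d²=17 > ρ²=11 → inactive
o3: d²=4 ≤ ρ²=11; F_rep = 13·(2,0)/4² = (1.6250,0.0000)
F = F_att + ΣF_rep = (18.1250,19.5000)
Δp = p'−p = (4.5312,4.8750); α = Δx/Fx = (145/32) / (145/8) = 1/4
check: Δy/Fy = (39/8) / (39/2) = 1/4 ✓

α = 1/4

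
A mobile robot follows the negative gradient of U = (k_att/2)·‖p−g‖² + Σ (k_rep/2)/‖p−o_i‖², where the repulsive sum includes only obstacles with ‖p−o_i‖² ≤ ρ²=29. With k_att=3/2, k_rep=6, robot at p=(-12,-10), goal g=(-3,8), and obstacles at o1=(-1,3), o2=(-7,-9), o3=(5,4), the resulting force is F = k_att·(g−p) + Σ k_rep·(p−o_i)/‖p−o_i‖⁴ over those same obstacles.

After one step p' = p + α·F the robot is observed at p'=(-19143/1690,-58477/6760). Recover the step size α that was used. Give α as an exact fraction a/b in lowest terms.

F_att = 3/2·(g−p) = 3/2·(9,18) = (13.5000,27.0000)
o1: d²=290 > ρ²=29 → inactive
o2: d²=26 ≤ ρ²=29; F_rep = 6·(-5,-1)/26² = (-0.0444,-0.0089)
o3: d²=485 > ρ²=29 → inactive
F = F_att + ΣF_rep = (13.4556,26.9911)
Δp = p'−p = (0.6728,1.3496); α = Δx/Fx = (1137/1690) / (2274/169) = 1/20
check: Δy/Fy = (9123/6760) / (9123/338) = 1/20 ✓

α = 1/20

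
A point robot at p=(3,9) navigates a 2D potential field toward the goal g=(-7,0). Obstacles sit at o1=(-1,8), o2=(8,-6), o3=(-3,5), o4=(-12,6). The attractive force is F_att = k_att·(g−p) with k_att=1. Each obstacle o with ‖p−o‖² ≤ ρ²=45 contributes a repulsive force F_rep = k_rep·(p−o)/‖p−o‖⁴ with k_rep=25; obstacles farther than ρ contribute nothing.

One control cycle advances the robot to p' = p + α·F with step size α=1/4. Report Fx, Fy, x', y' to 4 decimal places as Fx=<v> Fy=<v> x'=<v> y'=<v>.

Fx=-9.6540 Fy=-8.9135 x'=0.5865 y'=6.7716

F_att = 1·(g−p) = 1·(-10,-9) = (-10.0000,-9.0000)
o1: d²=17 ≤ ρ²=45; F_rep = 25·(4,1)/17² = (0.3460,0.0865)
o2: d²=250 > ρ²=45 → inactive
o3: d²=52 > ρ²=45 → inactive
o4: d²=234 > ρ²=45 → inactive
F = F_att + ΣF_rep = (-9.6540,-8.9135)
p' = p + 1/4·F = (0.5865,6.7716)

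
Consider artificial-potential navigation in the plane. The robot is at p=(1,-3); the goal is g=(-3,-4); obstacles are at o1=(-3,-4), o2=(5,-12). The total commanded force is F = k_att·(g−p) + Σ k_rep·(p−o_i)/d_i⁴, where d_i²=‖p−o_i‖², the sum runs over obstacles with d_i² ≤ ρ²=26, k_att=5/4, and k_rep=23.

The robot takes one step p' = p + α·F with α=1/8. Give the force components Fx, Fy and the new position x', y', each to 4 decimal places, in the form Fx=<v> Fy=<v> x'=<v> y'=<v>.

F_att = 5/4·(g−p) = 5/4·(-4,-1) = (-5.0000,-1.2500)
o1: d²=17 ≤ ρ²=26; F_rep = 23·(4,1)/17² = (0.3183,0.0796)
o2: d²=97 > ρ²=26 → inactive
F = F_att + ΣF_rep = (-4.6817,-1.1704)
p' = p + 1/8·F = (0.4148,-3.1463)

Fx=-4.6817 Fy=-1.1704 x'=0.4148 y'=-3.1463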